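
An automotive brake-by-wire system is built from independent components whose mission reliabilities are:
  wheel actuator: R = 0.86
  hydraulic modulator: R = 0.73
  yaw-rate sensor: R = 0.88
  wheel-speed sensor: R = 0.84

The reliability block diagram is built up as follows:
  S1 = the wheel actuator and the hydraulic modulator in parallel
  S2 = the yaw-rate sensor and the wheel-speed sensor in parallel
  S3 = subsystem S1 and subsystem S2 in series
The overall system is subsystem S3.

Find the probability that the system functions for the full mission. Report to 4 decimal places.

0.9437

Parallel (wheel actuator and hydraulic modulator): 1 − (1 − 0.860000)(1 − 0.730000) = 0.962200
Parallel (yaw-rate sensor and wheel-speed sensor): 1 − (1 − 0.880000)(1 − 0.840000) = 0.980800
Series ([0.962200] and [0.980800]): 0.962200 × 0.980800 = 0.9437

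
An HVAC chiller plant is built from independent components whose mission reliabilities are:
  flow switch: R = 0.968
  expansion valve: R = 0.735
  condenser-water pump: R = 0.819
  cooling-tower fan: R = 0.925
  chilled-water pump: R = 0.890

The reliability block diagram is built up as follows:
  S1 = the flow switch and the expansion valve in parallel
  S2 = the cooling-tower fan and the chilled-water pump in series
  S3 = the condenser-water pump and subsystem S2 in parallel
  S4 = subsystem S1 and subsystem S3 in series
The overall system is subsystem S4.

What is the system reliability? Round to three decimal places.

0.960

Parallel (flow switch and expansion valve): 1 − (1 − 0.96800)(1 − 0.73500) = 0.99152
Series (cooling-tower fan and chilled-water pump): 0.92500 × 0.89000 = 0.82325
Parallel (condenser-water pump and [0.82325]): 1 − (1 − 0.81900)(1 − 0.82325) = 0.96801
Series ([0.99152] and [0.96801]): 0.99152 × 0.96801 = 0.960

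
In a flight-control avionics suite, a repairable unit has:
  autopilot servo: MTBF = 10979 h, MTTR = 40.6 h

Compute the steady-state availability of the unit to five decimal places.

0.99632

A(autopilot servo) = MTBF/(MTBF+MTTR) = 10979/(10979+40.6) = 0.99632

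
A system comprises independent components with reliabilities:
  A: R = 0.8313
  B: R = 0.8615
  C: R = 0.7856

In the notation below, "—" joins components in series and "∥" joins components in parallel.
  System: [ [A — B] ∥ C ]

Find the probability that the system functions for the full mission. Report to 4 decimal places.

Series (A and B): 0.831300 × 0.861500 = 0.716165
Parallel ([0.716165] and C): 1 − (1 − 0.716165)(1 − 0.785600) = 0.9391

0.9391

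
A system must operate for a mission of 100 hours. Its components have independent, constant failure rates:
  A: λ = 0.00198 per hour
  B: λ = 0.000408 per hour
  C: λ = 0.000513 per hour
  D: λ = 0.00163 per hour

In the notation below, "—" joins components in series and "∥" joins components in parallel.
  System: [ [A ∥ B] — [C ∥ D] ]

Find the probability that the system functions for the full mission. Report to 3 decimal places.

R(A) = exp(−0.00198 × 100) = 0.82037
R(B) = exp(−0.000408 × 100) = 0.96002
R(C) = exp(−0.000513 × 100) = 0.94999
R(D) = exp(−0.00163 × 100) = 0.84959
Parallel (A and B): 1 − (1 − 0.82037)(1 − 0.96002) = 0.99282
Parallel (C and D): 1 − (1 − 0.94999)(1 − 0.84959) = 0.99248
Series ([0.99282] and [0.99248]): 0.99282 × 0.99248 = 0.985

0.985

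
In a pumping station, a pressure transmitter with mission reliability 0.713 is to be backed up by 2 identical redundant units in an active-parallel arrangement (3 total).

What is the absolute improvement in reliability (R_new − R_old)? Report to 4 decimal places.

0.2634

R_before = 0.713
R_after = 1 − (1 − 0.713)^3 = 0.9764
ΔR = 0.9764 − 0.713 = 0.2634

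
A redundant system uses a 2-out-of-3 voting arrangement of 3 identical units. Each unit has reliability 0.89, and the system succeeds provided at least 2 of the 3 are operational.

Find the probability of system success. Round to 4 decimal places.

R = Σ_{i=2}^{3} C(3,i) p^i (1−p)^{3−i} with p = 0.89
C(3,2)·0.89^2·0.11^1 = 0.261393
C(3,3)·0.89^3·0.11^0 = 0.704969
Sum = 0.9664

0.9664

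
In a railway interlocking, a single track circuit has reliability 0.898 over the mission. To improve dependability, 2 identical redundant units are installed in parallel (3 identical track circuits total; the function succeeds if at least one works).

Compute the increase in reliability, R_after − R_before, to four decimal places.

R_before = 0.898
R_after = 1 − (1 − 0.898)^3 = 0.9989
ΔR = 0.9989 − 0.898 = 0.1009

0.1009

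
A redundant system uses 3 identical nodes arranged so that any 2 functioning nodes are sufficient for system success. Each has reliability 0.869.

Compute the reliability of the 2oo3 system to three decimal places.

0.953

R = Σ_{i=2}^{3} C(3,i) p^i (1−p)^{3−i} with p = 0.869
C(3,2)·0.869^2·0.131^1 = 0.29678
C(3,3)·0.869^3·0.131^0 = 0.65623
Sum = 0.953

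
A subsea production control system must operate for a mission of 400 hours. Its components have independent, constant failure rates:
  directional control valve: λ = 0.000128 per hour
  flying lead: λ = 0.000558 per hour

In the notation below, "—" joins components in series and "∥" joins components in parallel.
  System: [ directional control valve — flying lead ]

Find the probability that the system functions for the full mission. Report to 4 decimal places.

R(directional control valve) = exp(−0.000128 × 400) = 0.950089
R(flying lead) = exp(−0.000558 × 400) = 0.799955
Series (directional control valve and flying lead): 0.950089 × 0.799955 = 0.7600

0.7600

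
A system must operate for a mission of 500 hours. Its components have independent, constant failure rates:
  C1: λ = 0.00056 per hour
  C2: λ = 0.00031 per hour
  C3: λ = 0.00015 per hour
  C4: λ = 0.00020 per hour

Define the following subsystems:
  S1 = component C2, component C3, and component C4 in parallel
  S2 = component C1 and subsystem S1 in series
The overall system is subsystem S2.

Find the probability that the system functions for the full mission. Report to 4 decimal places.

R(C1) = exp(−0.00056 × 500) = 0.755784
R(C2) = exp(−0.00031 × 500) = 0.856415
R(C3) = exp(−0.00015 × 500) = 0.927743
R(C4) = exp(−0.00020 × 500) = 0.904837
Parallel (C2, C3, and C4): 1 − (1 − 0.856415)(1 − 0.927743)(1 − 0.904837) = 0.999013
Series (C1 and [0.999013]): 0.755784 × 0.999013 = 0.7550

0.7550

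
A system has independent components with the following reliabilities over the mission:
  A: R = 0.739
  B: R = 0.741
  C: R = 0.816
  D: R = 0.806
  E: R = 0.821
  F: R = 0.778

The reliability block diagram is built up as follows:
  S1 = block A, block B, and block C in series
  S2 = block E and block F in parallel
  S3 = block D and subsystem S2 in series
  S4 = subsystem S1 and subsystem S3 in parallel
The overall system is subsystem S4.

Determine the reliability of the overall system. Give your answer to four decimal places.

Series (A, B, and C): 0.739000 × 0.741000 × 0.816000 = 0.446841
Parallel (E and F): 1 − (1 − 0.821000)(1 − 0.778000) = 0.960262
Series (D and [0.960262]): 0.806000 × 0.960262 = 0.773971
Parallel ([0.446841] and [0.773971]): 1 − (1 − 0.446841)(1 − 0.773971) = 0.8750

0.8750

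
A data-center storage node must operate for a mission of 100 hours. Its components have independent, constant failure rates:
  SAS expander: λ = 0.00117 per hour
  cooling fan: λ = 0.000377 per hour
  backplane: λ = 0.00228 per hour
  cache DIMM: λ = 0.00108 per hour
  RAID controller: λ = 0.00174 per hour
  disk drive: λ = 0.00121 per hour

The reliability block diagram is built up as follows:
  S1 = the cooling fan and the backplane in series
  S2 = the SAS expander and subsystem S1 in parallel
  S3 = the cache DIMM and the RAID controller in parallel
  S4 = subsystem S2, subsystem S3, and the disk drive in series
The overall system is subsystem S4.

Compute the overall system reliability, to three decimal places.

0.849

R(SAS expander) = exp(−0.00117 × 100) = 0.88959
R(cooling fan) = exp(−0.000377 × 100) = 0.96300
R(backplane) = exp(−0.00228 × 100) = 0.79612
R(cache DIMM) = exp(−0.00108 × 100) = 0.89763
R(RAID controller) = exp(−0.00174 × 100) = 0.84030
R(disk drive) = exp(−0.00121 × 100) = 0.88603
Series (cooling fan and backplane): 0.96300 × 0.79612 = 0.76666
Parallel (SAS expander and [0.76666]): 1 − (1 − 0.88959)(1 − 0.76666) = 0.97424
Parallel (cache DIMM and RAID controller): 1 − (1 − 0.89763)(1 − 0.84030) = 0.98365
Series ([0.97424], [0.98365], and disk drive): 0.97424 × 0.98365 × 0.88603 = 0.849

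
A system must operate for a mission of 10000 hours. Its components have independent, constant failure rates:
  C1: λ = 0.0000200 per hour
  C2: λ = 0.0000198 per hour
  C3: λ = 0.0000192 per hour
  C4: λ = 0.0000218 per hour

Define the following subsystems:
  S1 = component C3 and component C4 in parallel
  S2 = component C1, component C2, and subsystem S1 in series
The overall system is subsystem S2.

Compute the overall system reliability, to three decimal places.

R(C1) = exp(−0.0000200 × 10000) = 0.81873
R(C2) = exp(−0.0000198 × 10000) = 0.82037
R(C3) = exp(−0.0000192 × 10000) = 0.82531
R(C4) = exp(−0.0000218 × 10000) = 0.80413
Parallel (C3 and C4): 1 − (1 − 0.82531)(1 − 0.80413) = 0.96578
Series (C1, C2, and [0.96578]): 0.81873 × 0.82037 × 0.96578 = 0.649

0.649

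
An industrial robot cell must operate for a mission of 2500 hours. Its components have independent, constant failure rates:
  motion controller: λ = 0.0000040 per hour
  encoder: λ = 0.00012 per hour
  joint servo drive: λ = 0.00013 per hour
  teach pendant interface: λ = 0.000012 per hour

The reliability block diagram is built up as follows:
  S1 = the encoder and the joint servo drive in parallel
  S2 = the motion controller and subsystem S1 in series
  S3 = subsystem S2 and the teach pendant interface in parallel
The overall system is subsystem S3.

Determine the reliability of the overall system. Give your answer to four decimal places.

R(motion controller) = exp(−0.0000040 × 2500) = 0.990050
R(encoder) = exp(−0.00012 × 2500) = 0.740818
R(joint servo drive) = exp(−0.00013 × 2500) = 0.722527
R(teach pendant interface) = exp(−0.000012 × 2500) = 0.970446
Parallel (encoder and joint servo drive): 1 − (1 − 0.740818)(1 − 0.722527) = 0.928084
Series (motion controller and [0.928084]): 0.990050 × 0.928084 = 0.918850
Parallel ([0.918850] and teach pendant interface): 1 − (1 − 0.918850)(1 − 0.970446) = 0.9976

0.9976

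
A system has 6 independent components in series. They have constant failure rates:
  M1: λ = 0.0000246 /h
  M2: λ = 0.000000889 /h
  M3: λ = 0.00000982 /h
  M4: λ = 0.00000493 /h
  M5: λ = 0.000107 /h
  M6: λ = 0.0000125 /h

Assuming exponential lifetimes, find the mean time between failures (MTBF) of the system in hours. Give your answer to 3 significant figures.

6260

Series of exponential components: λ_sys = Σ λ_i
λ_sys = 0.0000246 + 0.000000889 + 0.00000982 + 0.00000493 + 0.000107 + 0.0000125 = 1.5974e-04 /h
MTBF = 1 / λ_sys = 6260 h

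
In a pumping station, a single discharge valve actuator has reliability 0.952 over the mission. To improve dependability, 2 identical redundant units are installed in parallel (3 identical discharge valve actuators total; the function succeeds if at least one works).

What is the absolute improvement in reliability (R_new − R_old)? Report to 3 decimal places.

0.048

R_before = 0.952
R_after = 1 − (1 − 0.952)^3 = 1.000
ΔR = 1.000 − 0.952 = 0.048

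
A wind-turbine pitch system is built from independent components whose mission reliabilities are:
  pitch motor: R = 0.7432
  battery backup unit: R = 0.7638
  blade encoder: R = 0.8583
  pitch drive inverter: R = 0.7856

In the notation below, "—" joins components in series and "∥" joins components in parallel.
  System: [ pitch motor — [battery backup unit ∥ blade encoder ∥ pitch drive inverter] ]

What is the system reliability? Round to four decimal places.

Parallel (battery backup unit, blade encoder, and pitch drive inverter): 1 − (1 − 0.763800)(1 − 0.858300)(1 − 0.785600) = 0.992824
Series (pitch motor and [0.992824]): 0.743200 × 0.992824 = 0.7379

0.7379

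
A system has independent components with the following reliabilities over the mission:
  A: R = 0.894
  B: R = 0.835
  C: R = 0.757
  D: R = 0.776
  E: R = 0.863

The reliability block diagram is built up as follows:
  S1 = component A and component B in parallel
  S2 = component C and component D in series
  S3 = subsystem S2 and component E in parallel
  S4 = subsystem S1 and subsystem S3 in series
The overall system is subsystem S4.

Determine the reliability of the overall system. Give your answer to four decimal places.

Parallel (A and B): 1 − (1 − 0.894000)(1 − 0.835000) = 0.982510
Series (C and D): 0.757000 × 0.776000 = 0.587432
Parallel ([0.587432] and E): 1 − (1 − 0.587432)(1 − 0.863000) = 0.943478
Series ([0.982510] and [0.943478]): 0.982510 × 0.943478 = 0.9270

0.9270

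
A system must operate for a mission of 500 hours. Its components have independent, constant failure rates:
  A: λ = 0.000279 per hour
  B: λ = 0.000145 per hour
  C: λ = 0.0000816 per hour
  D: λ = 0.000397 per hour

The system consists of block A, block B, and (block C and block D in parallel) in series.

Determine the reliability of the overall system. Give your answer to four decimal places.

R(A) = exp(−0.000279 × 500) = 0.869793
R(B) = exp(−0.000145 × 500) = 0.930066
R(C) = exp(−0.0000816 × 500) = 0.960021
R(D) = exp(−0.000397 × 500) = 0.819960
Parallel (C and D): 1 − (1 − 0.960021)(1 − 0.819960) = 0.992802
Series (A, B, and [0.992802]): 0.869793 × 0.930066 × 0.992802 = 0.8031

0.8031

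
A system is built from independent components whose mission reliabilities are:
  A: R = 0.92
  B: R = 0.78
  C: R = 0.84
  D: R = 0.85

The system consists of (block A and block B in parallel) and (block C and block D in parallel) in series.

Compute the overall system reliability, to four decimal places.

Parallel (A and B): 1 − (1 − 0.920000)(1 − 0.780000) = 0.982400
Parallel (C and D): 1 − (1 − 0.840000)(1 − 0.850000) = 0.976000
Series ([0.982400] and [0.976000]): 0.982400 × 0.976000 = 0.9588

0.9588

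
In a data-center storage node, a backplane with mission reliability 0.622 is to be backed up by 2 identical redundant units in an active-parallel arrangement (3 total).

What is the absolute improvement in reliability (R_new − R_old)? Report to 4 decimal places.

0.3240

R_before = 0.622
R_after = 1 − (1 − 0.622)^3 = 0.9460
ΔR = 0.9460 − 0.622 = 0.3240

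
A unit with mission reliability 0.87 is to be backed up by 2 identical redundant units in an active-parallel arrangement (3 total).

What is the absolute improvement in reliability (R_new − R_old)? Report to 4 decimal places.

R_before = 0.87
R_after = 1 − (1 − 0.87)^3 = 0.9978
ΔR = 0.9978 − 0.87 = 0.1278

0.1278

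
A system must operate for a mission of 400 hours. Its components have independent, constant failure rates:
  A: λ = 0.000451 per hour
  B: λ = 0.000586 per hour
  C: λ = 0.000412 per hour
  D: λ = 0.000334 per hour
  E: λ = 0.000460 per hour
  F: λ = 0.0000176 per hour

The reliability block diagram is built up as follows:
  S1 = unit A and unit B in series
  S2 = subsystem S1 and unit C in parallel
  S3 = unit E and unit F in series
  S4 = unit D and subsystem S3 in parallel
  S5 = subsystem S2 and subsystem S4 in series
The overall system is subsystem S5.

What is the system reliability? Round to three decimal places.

0.928

R(A) = exp(−0.000451 × 400) = 0.83494
R(B) = exp(−0.000586 × 400) = 0.79105
R(C) = exp(−0.000412 × 400) = 0.84806
R(D) = exp(−0.000334 × 400) = 0.87494
R(E) = exp(−0.000460 × 400) = 0.83194
R(F) = exp(−0.0000176 × 400) = 0.99298
Series (A and B): 0.83494 × 0.79105 = 0.66048
Parallel ([0.66048] and C): 1 − (1 − 0.66048)(1 − 0.84806) = 0.94841
Series (E and F): 0.83194 × 0.99298 = 0.82610
Parallel (D and [0.82610]): 1 − (1 − 0.87494)(1 − 0.82610) = 0.97825
Series ([0.94841] and [0.97825]): 0.94841 × 0.97825 = 0.928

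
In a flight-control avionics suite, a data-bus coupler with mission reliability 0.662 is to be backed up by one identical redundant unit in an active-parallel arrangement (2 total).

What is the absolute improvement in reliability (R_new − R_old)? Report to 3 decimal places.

R_before = 0.662
R_after = 1 − (1 − 0.662)^2 = 0.886
ΔR = 0.886 − 0.662 = 0.224

0.224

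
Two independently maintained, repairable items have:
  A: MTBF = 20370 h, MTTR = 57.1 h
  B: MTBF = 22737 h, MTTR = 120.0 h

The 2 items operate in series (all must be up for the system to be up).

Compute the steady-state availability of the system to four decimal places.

A(A) = MTBF/(MTBF+MTTR) = 20370/(20370+57.1) = 0.997205
A(B) = MTBF/(MTBF+MTTR) = 22737/(22737+120.0) = 0.994750
Series availability: 0.997205 × 0.994750 = 0.9920

0.9920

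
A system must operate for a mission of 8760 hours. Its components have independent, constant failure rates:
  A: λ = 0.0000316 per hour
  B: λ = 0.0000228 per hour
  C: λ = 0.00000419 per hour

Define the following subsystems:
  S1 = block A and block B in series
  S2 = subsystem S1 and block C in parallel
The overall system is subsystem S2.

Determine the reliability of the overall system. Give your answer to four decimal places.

0.9863

R(A) = exp(−0.0000316 × 8760) = 0.758194
R(B) = exp(−0.0000228 × 8760) = 0.818953
R(C) = exp(−0.00000419 × 8760) = 0.963961
Series (A and B): 0.758194 × 0.818953 = 0.620925
Parallel ([0.620925] and C): 1 − (1 − 0.620925)(1 − 0.963961) = 0.9863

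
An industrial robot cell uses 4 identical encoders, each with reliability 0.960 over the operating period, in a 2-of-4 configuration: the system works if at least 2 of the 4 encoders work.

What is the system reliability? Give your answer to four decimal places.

0.9998

R = Σ_{i=2}^{4} C(4,i) p^i (1−p)^{4−i} with p = 0.960
C(4,2)·0.960^2·0.040^2 = 0.008847
C(4,3)·0.960^3·0.040^1 = 0.141558
C(4,4)·0.960^4·0.040^0 = 0.849347
Sum = 0.9998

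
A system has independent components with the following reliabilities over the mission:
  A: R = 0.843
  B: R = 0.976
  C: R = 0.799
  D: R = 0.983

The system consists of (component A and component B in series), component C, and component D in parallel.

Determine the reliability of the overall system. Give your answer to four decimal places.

0.9994

Series (A and B): 0.843000 × 0.976000 = 0.822768
Parallel ([0.822768], C, and D): 1 − (1 − 0.822768)(1 − 0.799000)(1 − 0.983000) = 0.9994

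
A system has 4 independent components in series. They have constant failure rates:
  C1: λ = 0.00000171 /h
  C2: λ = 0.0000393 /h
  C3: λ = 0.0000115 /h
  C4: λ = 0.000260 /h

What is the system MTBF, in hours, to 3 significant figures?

3200

Series of exponential components: λ_sys = Σ λ_i
λ_sys = 0.00000171 + 0.0000393 + 0.0000115 + 0.000260 = 3.1251e-04 /h
MTBF = 1 / λ_sys = 3200 h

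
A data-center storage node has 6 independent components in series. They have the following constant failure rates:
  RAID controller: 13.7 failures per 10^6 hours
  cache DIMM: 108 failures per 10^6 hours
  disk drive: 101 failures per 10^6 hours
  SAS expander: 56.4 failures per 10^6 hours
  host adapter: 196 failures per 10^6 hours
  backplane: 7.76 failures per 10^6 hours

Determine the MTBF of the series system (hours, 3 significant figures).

Series of exponential components: λ_sys = Σ λ_i
λ_sys = 0.0000137 + 0.000108 + 0.000101 + 0.0000564 + 0.000196 + 0.00000776 = 4.8286e-04 /h
MTBF = 1 / λ_sys = 2070 h

2070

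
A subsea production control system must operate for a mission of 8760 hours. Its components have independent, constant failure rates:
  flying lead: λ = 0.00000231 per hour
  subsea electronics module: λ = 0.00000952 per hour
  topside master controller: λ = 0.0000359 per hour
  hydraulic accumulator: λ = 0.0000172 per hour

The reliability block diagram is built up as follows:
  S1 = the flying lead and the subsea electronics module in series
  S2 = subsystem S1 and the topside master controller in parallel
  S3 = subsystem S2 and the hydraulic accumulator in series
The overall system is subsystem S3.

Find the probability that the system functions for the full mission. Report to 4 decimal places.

R(flying lead) = exp(−0.00000231 × 8760) = 0.979968
R(subsea electronics module) = exp(−0.00000952 × 8760) = 0.919987
R(topside master controller) = exp(−0.0000359 × 8760) = 0.730166
R(hydraulic accumulator) = exp(−0.0000172 × 8760) = 0.860130
Series (flying lead and subsea electronics module): 0.979968 × 0.919987 = 0.901558
Parallel ([0.901558] and topside master controller): 1 − (1 − 0.901558)(1 − 0.730166) = 0.973437
Series ([0.973437] and hydraulic accumulator): 0.973437 × 0.860130 = 0.8373

0.8373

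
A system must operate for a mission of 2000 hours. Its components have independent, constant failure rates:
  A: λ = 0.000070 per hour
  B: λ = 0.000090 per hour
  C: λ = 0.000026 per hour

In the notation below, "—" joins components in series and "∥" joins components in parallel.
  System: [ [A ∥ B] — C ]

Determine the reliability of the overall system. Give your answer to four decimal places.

R(A) = exp(−0.000070 × 2000) = 0.869358
R(B) = exp(−0.000090 × 2000) = 0.835270
R(C) = exp(−0.000026 × 2000) = 0.949329
Parallel (A and B): 1 − (1 − 0.869358)(1 − 0.835270) = 0.978479
Series ([0.978479] and C): 0.978479 × 0.949329 = 0.9289

0.9289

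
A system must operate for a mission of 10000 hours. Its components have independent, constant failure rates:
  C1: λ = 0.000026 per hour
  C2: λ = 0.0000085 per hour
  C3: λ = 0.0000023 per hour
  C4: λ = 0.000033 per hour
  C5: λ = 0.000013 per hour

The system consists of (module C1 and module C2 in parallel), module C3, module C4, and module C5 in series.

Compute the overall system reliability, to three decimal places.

R(C1) = exp(−0.000026 × 10000) = 0.77105
R(C2) = exp(−0.0000085 × 10000) = 0.91851
R(C3) = exp(−0.0000023 × 10000) = 0.97726
R(C4) = exp(−0.000033 × 10000) = 0.71892
R(C5) = exp(−0.000013 × 10000) = 0.87810
Parallel (C1 and C2): 1 − (1 − 0.77105)(1 − 0.91851) = 0.98134
Series ([0.98134], C3, C4, and C5): 0.98134 × 0.97726 × 0.71892 × 0.87810 = 0.605

0.605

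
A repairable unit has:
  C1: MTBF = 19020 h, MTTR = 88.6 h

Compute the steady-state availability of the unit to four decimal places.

0.9954

A(C1) = MTBF/(MTBF+MTTR) = 19020/(19020+88.6) = 0.9954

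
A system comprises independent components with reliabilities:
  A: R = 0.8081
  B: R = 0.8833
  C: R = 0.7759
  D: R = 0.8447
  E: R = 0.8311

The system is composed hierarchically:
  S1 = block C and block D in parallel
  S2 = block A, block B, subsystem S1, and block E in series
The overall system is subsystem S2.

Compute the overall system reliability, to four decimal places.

0.5726

Parallel (C and D): 1 − (1 − 0.775900)(1 − 0.844700) = 0.965197
Series (A, B, [0.965197], and E): 0.808100 × 0.883300 × 0.965197 × 0.831100 = 0.5726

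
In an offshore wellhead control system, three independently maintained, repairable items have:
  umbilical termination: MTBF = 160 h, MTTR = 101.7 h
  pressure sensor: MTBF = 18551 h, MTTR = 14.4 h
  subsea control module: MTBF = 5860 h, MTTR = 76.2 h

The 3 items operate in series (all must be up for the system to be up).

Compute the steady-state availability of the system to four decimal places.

A(umbilical termination) = MTBF/(MTBF+MTTR) = 160/(160+101.7) = 0.611387
A(pressure sensor) = MTBF/(MTBF+MTTR) = 18551/(18551+14.4) = 0.999224
A(subsea control module) = MTBF/(MTBF+MTTR) = 5860/(5860+76.2) = 0.987164
Series availability: 0.611387 × 0.999224 × 0.987164 = 0.6031

0.6031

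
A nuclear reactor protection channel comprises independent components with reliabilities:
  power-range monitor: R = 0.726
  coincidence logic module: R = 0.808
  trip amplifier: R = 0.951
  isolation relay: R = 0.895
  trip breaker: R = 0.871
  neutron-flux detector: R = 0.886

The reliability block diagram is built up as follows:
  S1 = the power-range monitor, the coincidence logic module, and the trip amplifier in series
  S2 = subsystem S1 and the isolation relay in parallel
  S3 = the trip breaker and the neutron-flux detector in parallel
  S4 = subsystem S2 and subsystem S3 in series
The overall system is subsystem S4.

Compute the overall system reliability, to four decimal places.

Series (power-range monitor, coincidence logic module, and trip amplifier): 0.726000 × 0.808000 × 0.951000 = 0.557864
Parallel ([0.557864] and isolation relay): 1 − (1 − 0.557864)(1 − 0.895000) = 0.953576
Parallel (trip breaker and neutron-flux detector): 1 − (1 − 0.871000)(1 − 0.886000) = 0.985294
Series ([0.953576] and [0.985294]): 0.953576 × 0.985294 = 0.9396

0.9396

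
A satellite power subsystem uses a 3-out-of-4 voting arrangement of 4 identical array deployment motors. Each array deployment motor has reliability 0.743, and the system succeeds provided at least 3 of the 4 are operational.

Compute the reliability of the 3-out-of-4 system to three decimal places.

R = Σ_{i=3}^{4} C(4,i) p^i (1−p)^{4−i} with p = 0.743
C(4,3)·0.743^3·0.257^1 = 0.42166
C(4,4)·0.743^4·0.257^0 = 0.30476
Sum = 0.726

0.726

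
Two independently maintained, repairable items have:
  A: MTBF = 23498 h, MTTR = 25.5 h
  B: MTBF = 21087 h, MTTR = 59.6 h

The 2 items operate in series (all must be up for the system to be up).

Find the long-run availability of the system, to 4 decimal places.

A(A) = MTBF/(MTBF+MTTR) = 23498/(23498+25.5) = 0.998916
A(B) = MTBF/(MTBF+MTTR) = 21087/(21087+59.6) = 0.997182
Series availability: 0.998916 × 0.997182 = 0.9961

0.9961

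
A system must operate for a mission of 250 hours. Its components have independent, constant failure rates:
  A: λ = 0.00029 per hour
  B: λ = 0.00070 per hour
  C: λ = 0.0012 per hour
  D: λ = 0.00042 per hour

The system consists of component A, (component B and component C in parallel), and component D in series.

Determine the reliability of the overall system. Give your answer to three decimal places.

R(A) = exp(−0.00029 × 250) = 0.93007
R(B) = exp(−0.00070 × 250) = 0.83946
R(C) = exp(−0.0012 × 250) = 0.74082
R(D) = exp(−0.00042 × 250) = 0.90032
Parallel (B and C): 1 − (1 − 0.83946)(1 − 0.74082) = 0.95839
Series (A, [0.95839], and D): 0.93007 × 0.95839 × 0.90032 = 0.803

0.803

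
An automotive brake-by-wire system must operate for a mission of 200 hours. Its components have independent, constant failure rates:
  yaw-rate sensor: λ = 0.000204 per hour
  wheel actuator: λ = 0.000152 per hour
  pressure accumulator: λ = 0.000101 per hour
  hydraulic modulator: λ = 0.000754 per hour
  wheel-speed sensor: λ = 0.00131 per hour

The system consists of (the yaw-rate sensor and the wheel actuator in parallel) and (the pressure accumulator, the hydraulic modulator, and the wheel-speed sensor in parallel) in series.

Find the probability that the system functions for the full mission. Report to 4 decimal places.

R(yaw-rate sensor) = exp(−0.000204 × 200) = 0.960021
R(wheel actuator) = exp(−0.000152 × 200) = 0.970057
R(pressure accumulator) = exp(−0.000101 × 200) = 0.980003
R(hydraulic modulator) = exp(−0.000754 × 200) = 0.860020
R(wheel-speed sensor) = exp(−0.00131 × 200) = 0.769511
Parallel (yaw-rate sensor and wheel actuator): 1 − (1 − 0.960021)(1 − 0.970057) = 0.998803
Parallel (pressure accumulator, hydraulic modulator, and wheel-speed sensor): 1 − (1 − 0.980003)(1 − 0.860020)(1 − 0.769511) = 0.999355
Series ([0.998803] and [0.999355]): 0.998803 × 0.999355 = 0.9982

0.9982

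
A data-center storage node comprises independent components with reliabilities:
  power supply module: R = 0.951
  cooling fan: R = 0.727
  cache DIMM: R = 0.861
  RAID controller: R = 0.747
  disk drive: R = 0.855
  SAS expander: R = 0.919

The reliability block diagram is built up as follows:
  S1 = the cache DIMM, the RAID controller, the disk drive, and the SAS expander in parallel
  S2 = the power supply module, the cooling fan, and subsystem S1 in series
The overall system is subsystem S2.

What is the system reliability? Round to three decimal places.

0.691

Parallel (cache DIMM, RAID controller, disk drive, and SAS expander): 1 − (1 − 0.86100)(1 − 0.74700)(1 − 0.85500)(1 − 0.91900) = 0.99959
Series (power supply module, cooling fan, and [0.99959]): 0.95100 × 0.72700 × 0.99959 = 0.691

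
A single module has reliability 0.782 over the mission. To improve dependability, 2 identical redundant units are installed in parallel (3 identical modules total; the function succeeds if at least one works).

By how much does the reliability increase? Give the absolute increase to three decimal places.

R_before = 0.782
R_after = 1 − (1 − 0.782)^3 = 0.990
ΔR = 0.990 − 0.782 = 0.208

0.208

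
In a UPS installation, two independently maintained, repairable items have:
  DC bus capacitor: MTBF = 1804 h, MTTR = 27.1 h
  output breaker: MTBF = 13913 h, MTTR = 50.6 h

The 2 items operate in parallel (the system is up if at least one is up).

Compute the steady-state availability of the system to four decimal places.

0.9999

A(DC bus capacitor) = MTBF/(MTBF+MTTR) = 1804/(1804+27.1) = 0.985200
A(output breaker) = MTBF/(MTBF+MTTR) = 13913/(13913+50.6) = 0.996376
Parallel availability: 1 − (1 − 0.985200)(1 − 0.996376) = 0.9999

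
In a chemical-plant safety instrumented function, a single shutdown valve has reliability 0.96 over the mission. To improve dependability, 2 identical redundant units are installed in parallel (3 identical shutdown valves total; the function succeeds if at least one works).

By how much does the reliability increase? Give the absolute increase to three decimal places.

R_before = 0.96
R_after = 1 − (1 − 0.96)^3 = 1.000
ΔR = 1.000 − 0.96 = 0.040

0.040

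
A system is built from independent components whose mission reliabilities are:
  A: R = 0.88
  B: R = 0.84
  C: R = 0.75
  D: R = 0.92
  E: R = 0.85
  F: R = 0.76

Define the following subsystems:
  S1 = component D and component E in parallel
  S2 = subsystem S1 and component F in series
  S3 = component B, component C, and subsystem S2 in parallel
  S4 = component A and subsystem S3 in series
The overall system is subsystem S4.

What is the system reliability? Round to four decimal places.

Parallel (D and E): 1 − (1 − 0.920000)(1 − 0.850000) = 0.988000
Series ([0.988000] and F): 0.988000 × 0.760000 = 0.750880
Parallel (B, C, and [0.750880]): 1 − (1 − 0.840000)(1 − 0.750000)(1 − 0.750880) = 0.990035
Series (A and [0.990035]): 0.880000 × 0.990035 = 0.8712

0.8712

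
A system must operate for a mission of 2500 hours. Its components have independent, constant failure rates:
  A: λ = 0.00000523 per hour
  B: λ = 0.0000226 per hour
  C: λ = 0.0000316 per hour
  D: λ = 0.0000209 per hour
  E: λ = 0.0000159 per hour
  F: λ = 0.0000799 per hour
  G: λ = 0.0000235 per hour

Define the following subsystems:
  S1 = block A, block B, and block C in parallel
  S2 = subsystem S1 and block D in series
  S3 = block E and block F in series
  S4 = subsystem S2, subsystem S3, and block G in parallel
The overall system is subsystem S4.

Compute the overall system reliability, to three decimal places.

R(A) = exp(−0.00000523 × 2500) = 0.98701
R(B) = exp(−0.0000226 × 2500) = 0.94507
R(C) = exp(−0.0000316 × 2500) = 0.92404
R(D) = exp(−0.0000209 × 2500) = 0.94909
R(E) = exp(−0.0000159 × 2500) = 0.96103
R(F) = exp(−0.0000799 × 2500) = 0.81894
R(G) = exp(−0.0000235 × 2500) = 0.94294
Parallel (A, B, and C): 1 − (1 − 0.98701)(1 − 0.94507)(1 − 0.92404) = 0.99995
Series ([0.99995] and D): 0.99995 × 0.94909 = 0.94904
Series (E and F): 0.96103 × 0.81894 = 0.78703
Parallel ([0.94904], [0.78703], and G): 1 − (1 − 0.94904)(1 − 0.78703)(1 − 0.94294) = 0.999

0.999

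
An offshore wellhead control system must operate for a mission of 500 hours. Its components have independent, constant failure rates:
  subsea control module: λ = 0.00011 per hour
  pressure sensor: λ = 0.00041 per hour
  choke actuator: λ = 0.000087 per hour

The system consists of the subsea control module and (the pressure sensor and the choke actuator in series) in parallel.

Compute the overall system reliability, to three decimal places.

0.988

R(subsea control module) = exp(−0.00011 × 500) = 0.94649
R(pressure sensor) = exp(−0.00041 × 500) = 0.81465
R(choke actuator) = exp(−0.000087 × 500) = 0.95743
Series (pressure sensor and choke actuator): 0.81465 × 0.95743 = 0.77997
Parallel (subsea control module and [0.77997]): 1 − (1 − 0.94649)(1 − 0.77997) = 0.988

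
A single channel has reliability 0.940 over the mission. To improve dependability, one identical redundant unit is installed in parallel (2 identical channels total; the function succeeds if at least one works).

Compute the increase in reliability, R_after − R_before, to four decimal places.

R_before = 0.940
R_after = 1 − (1 − 0.940)^2 = 0.9964
ΔR = 0.9964 − 0.940 = 0.0564

0.0564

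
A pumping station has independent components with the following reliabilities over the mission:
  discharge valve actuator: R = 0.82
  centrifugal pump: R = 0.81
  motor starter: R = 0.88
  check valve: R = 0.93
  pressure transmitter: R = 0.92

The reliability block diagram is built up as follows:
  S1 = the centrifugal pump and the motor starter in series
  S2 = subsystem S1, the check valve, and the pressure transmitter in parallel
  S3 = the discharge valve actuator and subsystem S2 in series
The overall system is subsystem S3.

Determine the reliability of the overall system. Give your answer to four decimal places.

0.8187

Series (centrifugal pump and motor starter): 0.810000 × 0.880000 = 0.712800
Parallel ([0.712800], check valve, and pressure transmitter): 1 − (1 − 0.712800)(1 − 0.930000)(1 − 0.920000) = 0.998392
Series (discharge valve actuator and [0.998392]): 0.820000 × 0.998392 = 0.8187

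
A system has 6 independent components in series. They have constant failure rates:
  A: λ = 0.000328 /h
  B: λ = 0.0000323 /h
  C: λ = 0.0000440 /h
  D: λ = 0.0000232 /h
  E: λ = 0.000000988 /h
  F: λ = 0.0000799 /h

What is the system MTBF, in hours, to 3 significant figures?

Series of exponential components: λ_sys = Σ λ_i
λ_sys = 0.000328 + 0.0000323 + 0.0000440 + 0.0000232 + 0.000000988 + 0.0000799 = 5.0839e-04 /h
MTBF = 1 / λ_sys = 1970 h

1970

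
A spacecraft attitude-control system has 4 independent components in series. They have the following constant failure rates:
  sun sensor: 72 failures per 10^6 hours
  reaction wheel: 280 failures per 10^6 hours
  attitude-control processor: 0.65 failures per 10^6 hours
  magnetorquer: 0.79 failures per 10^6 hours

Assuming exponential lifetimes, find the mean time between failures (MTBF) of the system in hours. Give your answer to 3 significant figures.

2830

Series of exponential components: λ_sys = Σ λ_i
λ_sys = 0.000072 + 0.00028 + 0.00000065 + 0.00000079 = 3.5344e-04 /h
MTBF = 1 / λ_sys = 2830 h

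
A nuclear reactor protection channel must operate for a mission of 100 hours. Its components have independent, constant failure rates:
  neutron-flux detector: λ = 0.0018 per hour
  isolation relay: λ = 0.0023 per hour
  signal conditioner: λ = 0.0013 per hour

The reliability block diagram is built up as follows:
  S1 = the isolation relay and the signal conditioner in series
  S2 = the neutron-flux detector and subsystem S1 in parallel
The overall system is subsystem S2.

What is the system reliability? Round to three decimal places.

R(neutron-flux detector) = exp(−0.0018 × 100) = 0.83527
R(isolation relay) = exp(−0.0023 × 100) = 0.79453
R(signal conditioner) = exp(−0.0013 × 100) = 0.87810
Series (isolation relay and signal conditioner): 0.79453 × 0.87810 = 0.69768
Parallel (neutron-flux detector and [0.69768]): 1 − (1 − 0.83527)(1 − 0.69768) = 0.950

0.950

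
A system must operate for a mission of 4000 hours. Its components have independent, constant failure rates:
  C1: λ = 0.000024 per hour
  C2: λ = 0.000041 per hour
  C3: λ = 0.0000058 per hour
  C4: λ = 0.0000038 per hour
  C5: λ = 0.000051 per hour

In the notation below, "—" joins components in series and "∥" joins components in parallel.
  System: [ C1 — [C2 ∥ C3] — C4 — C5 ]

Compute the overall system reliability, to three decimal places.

R(C1) = exp(−0.000024 × 4000) = 0.90846
R(C2) = exp(−0.000041 × 4000) = 0.84874
R(C3) = exp(−0.0000058 × 4000) = 0.97707
R(C4) = exp(−0.0000038 × 4000) = 0.98491
R(C5) = exp(−0.000051 × 4000) = 0.81546
Parallel (C2 and C3): 1 − (1 − 0.84874)(1 − 0.97707) = 0.99653
Series (C1, [0.99653], C4, and C5): 0.90846 × 0.99653 × 0.98491 × 0.81546 = 0.727

0.727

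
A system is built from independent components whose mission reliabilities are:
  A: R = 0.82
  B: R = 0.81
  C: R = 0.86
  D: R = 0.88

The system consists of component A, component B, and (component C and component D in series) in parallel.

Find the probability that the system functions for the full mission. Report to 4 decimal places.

Series (C and D): 0.860000 × 0.880000 = 0.756800
Parallel (A, B, and [0.756800]): 1 − (1 − 0.820000)(1 − 0.810000)(1 − 0.756800) = 0.9917

0.9917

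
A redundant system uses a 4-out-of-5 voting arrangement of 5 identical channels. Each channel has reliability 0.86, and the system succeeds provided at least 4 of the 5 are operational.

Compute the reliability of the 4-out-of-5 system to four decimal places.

0.8533

R = Σ_{i=4}^{5} C(5,i) p^i (1−p)^{5−i} with p = 0.86
C(5,4)·0.86^4·0.14^1 = 0.382906
C(5,5)·0.86^5·0.14^0 = 0.470427
Sum = 0.8533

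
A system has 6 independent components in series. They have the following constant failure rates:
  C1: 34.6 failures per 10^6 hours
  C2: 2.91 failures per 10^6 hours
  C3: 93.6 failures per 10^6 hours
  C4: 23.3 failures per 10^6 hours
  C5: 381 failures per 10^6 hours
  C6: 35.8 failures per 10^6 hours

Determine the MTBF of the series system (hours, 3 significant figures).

Series of exponential components: λ_sys = Σ λ_i
λ_sys = 0.0000346 + 0.00000291 + 0.0000936 + 0.0000233 + 0.000381 + 0.0000358 = 5.7121e-04 /h
MTBF = 1 / λ_sys = 1750 h

1750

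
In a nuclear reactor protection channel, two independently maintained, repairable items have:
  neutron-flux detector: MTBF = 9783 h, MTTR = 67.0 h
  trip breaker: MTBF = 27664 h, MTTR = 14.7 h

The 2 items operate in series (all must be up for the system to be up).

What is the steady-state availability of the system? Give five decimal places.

0.99267

A(neutron-flux detector) = MTBF/(MTBF+MTTR) = 9783/(9783+67.0) = 0.993198
A(trip breaker) = MTBF/(MTBF+MTTR) = 27664/(27664+14.7) = 0.999469
Series availability: 0.993198 × 0.999469 = 0.99267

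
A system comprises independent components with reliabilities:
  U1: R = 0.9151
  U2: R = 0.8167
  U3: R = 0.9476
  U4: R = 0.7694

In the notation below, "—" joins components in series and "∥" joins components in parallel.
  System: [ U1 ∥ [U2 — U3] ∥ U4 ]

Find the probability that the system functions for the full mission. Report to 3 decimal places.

0.996

Series (U2 and U3): 0.81670 × 0.94760 = 0.77390
Parallel (U1, [0.77390], and U4): 1 − (1 − 0.91510)(1 − 0.77390)(1 − 0.76940) = 0.996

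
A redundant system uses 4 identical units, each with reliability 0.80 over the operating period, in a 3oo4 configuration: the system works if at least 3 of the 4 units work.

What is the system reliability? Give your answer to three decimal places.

0.819

R = Σ_{i=3}^{4} C(4,i) p^i (1−p)^{4−i} with p = 0.80
C(4,3)·0.80^3·0.20^1 = 0.40960
C(4,4)·0.80^4·0.20^0 = 0.40960
Sum = 0.819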